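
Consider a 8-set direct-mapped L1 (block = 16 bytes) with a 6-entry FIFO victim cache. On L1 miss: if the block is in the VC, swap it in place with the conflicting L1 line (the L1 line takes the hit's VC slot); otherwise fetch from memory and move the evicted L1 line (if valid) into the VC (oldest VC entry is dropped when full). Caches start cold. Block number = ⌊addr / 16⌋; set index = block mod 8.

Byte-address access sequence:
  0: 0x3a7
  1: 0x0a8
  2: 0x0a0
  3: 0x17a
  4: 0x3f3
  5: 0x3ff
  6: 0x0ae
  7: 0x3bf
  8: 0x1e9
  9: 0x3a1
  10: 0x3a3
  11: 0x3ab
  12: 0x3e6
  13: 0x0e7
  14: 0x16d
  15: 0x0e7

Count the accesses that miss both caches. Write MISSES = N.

MISSES = 9

  [0] addr=0x3a7 blk=58 s=2: MISS | VC []
  [1] addr=0xa8 blk=10 s=2: MISS | VC [58]
  [2] addr=0xa0 blk=10 s=2: L1-HIT | VC [58]
  [3] addr=0x17a blk=23 s=7: MISS | VC [58]
  [4] addr=0x3f3 blk=63 s=7: MISS | VC [58, 23]
  [5] addr=0x3ff blk=63 s=7: L1-HIT | VC [58, 23]
  [6] addr=0xae blk=10 s=2: L1-HIT | VC [58, 23]
  [7] addr=0x3bf blk=59 s=3: MISS | VC [58, 23]
  [8] addr=0x1e9 blk=30 s=6: MISS | VC [58, 23]
  [9] addr=0x3a1 blk=58 s=2: VC-HIT | VC [10, 23]
  [10] addr=0x3a3 blk=58 s=2: L1-HIT | VC [10, 23]
  [11] addr=0x3ab blk=58 s=2: L1-HIT | VC [10, 23]
  [12] addr=0x3e6 blk=62 s=6: MISS | VC [10, 23, 30]
  [13] addr=0xe7 blk=14 s=6: MISS | VC [10, 23, 30, 62]
  [14] addr=0x16d blk=22 s=6: MISS | VC [10, 23, 30, 62, 14]
  [15] addr=0xe7 blk=14 s=6: VC-HIT | VC [10, 23, 30, 62, 22]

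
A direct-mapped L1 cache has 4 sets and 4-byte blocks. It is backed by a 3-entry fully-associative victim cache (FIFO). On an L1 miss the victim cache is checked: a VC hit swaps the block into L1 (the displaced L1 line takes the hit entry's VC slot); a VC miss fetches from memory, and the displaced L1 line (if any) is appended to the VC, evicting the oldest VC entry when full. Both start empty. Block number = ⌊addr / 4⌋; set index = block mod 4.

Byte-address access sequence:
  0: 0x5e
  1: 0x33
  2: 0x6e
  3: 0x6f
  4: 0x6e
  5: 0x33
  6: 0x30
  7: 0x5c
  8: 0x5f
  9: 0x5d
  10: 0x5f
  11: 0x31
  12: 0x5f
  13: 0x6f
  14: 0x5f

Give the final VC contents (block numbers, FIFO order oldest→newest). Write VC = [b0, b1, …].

VC = [27]

#0 0x5e→b23/s3 MISS; vc=[]
#1 0x33→b12/s0 MISS; vc=[]
#2 0x6e→b27/s3 MISS; vc=[23]
#3 0x6f→b27/s3 L1-HIT; vc=[23]
#4 0x6e→b27/s3 L1-HIT; vc=[23]
#5 0x33→b12/s0 L1-HIT; vc=[23]
#6 0x30→b12/s0 L1-HIT; vc=[23]
#7 0x5c→b23/s3 VC-HIT; vc=[27]
#8 0x5f→b23/s3 L1-HIT; vc=[27]
#9 0x5d→b23/s3 L1-HIT; vc=[27]
#10 0x5f→b23/s3 L1-HIT; vc=[27]
#11 0x31→b12/s0 L1-HIT; vc=[27]
#12 0x5f→b23/s3 L1-HIT; vc=[27]
#13 0x6f→b27/s3 VC-HIT; vc=[23]
#14 0x5f→b23/s3 VC-HIT; vc=[27]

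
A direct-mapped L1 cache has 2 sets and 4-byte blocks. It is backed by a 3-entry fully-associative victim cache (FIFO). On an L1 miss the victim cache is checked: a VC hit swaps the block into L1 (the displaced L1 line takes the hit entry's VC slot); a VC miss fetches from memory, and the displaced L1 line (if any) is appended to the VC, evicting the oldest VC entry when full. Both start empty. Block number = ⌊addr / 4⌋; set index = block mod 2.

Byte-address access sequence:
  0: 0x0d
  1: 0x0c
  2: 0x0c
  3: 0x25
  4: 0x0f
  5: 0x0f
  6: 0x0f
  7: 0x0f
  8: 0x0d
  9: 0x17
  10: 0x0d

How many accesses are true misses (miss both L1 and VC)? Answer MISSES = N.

MISSES = 3

#0 0xd→b3/s1 MISS; vc=[]
#1 0xc→b3/s1 L1-HIT; vc=[]
#2 0xc→b3/s1 L1-HIT; vc=[]
#3 0x25→b9/s1 MISS; vc=[3]
#4 0xf→b3/s1 VC-HIT; vc=[9]
#5 0xf→b3/s1 L1-HIT; vc=[9]
#6 0xf→b3/s1 L1-HIT; vc=[9]
#7 0xf→b3/s1 L1-HIT; vc=[9]
#8 0xd→b3/s1 L1-HIT; vc=[9]
#9 0x17→b5/s1 MISS; vc=[9,3]
#10 0xd→b3/s1 VC-HIT; vc=[9,5]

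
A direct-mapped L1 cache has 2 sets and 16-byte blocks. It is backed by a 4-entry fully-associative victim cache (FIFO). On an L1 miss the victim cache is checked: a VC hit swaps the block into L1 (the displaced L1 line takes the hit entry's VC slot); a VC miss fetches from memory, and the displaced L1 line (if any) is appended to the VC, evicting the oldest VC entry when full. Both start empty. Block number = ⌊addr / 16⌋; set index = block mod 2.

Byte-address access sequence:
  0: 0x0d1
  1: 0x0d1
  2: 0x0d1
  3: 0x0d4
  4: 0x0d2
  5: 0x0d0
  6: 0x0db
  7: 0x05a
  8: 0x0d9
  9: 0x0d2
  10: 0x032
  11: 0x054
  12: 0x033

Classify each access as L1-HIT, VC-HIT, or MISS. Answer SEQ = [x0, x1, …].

0: 0xd1 (blk 13, set 1) → MISS  vc=[]
1: 0xd1 (blk 13, set 1) → L1-HIT  vc=[]
2: 0xd1 (blk 13, set 1) → L1-HIT  vc=[]
3: 0xd4 (blk 13, set 1) → L1-HIT  vc=[]
4: 0xd2 (blk 13, set 1) → L1-HIT  vc=[]
5: 0xd0 (blk 13, set 1) → L1-HIT  vc=[]
6: 0xdb (blk 13, set 1) → L1-HIT  vc=[]
7: 0x5a (blk 5, set 1) → MISS  vc=[13]
8: 0xd9 (blk 13, set 1) → VC-HIT  vc=[5]
9: 0xd2 (blk 13, set 1) → L1-HIT  vc=[5]
10: 0x32 (blk 3, set 1) → MISS  vc=[5, 13]
11: 0x54 (blk 5, set 1) → VC-HIT  vc=[3, 13]
12: 0x33 (blk 3, set 1) → VC-HIT  vc=[5, 13]

SEQ = [MISS, L1-HIT, L1-HIT, L1-HIT, L1-HIT, L1-HIT, L1-HIT, MISS, VC-HIT, L1-HIT, MISS, VC-HIT, VC-HIT]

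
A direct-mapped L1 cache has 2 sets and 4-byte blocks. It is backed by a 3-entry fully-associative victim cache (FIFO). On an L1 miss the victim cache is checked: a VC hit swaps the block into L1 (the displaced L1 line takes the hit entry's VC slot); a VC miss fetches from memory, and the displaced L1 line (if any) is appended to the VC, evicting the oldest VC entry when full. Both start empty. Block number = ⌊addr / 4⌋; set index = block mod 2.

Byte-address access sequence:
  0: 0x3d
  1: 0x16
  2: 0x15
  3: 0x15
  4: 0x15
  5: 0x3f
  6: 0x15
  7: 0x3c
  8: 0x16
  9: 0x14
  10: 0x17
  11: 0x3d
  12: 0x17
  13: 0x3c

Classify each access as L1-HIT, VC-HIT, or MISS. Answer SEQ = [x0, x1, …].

SEQ = [MISS, MISS, L1-HIT, L1-HIT, L1-HIT, VC-HIT, VC-HIT, VC-HIT, VC-HIT, L1-HIT, L1-HIT, VC-HIT, VC-HIT, VC-HIT]

  [0] addr=0x3d blk=15 s=1: MISS | VC []
  [1] addr=0x16 blk=5 s=1: MISS | VC [15]
  [2] addr=0x15 blk=5 s=1: L1-HIT | VC [15]
  [3] addr=0x15 blk=5 s=1: L1-HIT | VC [15]
  [4] addr=0x15 blk=5 s=1: L1-HIT | VC [15]
  [5] addr=0x3f blk=15 s=1: VC-HIT | VC [5]
  [6] addr=0x15 blk=5 s=1: VC-HIT | VC [15]
  [7] addr=0x3c blk=15 s=1: VC-HIT | VC [5]
  [8] addr=0x16 blk=5 s=1: VC-HIT | VC [15]
  [9] addr=0x14 blk=5 s=1: L1-HIT | VC [15]
  [10] addr=0x17 blk=5 s=1: L1-HIT | VC [15]
  [11] addr=0x3d blk=15 s=1: VC-HIT | VC [5]
  [12] addr=0x17 blk=5 s=1: VC-HIT | VC [15]
  [13] addr=0x3c blk=15 s=1: VC-HIT | VC [5]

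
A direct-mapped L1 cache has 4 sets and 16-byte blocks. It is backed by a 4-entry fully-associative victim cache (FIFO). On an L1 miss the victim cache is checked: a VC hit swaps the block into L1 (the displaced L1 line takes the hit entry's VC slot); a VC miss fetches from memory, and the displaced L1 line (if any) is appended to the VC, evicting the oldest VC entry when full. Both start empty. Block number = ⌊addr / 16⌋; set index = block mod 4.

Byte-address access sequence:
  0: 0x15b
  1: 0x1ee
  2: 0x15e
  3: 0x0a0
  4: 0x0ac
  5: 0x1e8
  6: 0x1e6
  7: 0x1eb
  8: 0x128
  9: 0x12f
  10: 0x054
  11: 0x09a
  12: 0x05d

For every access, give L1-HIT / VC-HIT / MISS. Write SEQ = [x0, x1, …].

SEQ = [MISS, MISS, L1-HIT, MISS, L1-HIT, VC-HIT, L1-HIT, L1-HIT, MISS, L1-HIT, MISS, MISS, VC-HIT]

  [0] addr=0x15b blk=21 s=1: MISS | VC []
  [1] addr=0x1ee blk=30 s=2: MISS | VC []
  [2] addr=0x15e blk=21 s=1: L1-HIT | VC []
  [3] addr=0xa0 blk=10 s=2: MISS | VC [30]
  [4] addr=0xac blk=10 s=2: L1-HIT | VC [30]
  [5] addr=0x1e8 blk=30 s=2: VC-HIT | VC [10]
  [6] addr=0x1e6 blk=30 s=2: L1-HIT | VC [10]
  [7] addr=0x1eb blk=30 s=2: L1-HIT | VC [10]
  [8] addr=0x128 blk=18 s=2: MISS | VC [10, 30]
  [9] addr=0x12f blk=18 s=2: L1-HIT | VC [10, 30]
  [10] addr=0x54 blk=5 s=1: MISS | VC [10, 30, 21]
  [11] addr=0x9a blk=9 s=1: MISS | VC [10, 30, 21, 5]
  [12] addr=0x5d blk=5 s=1: VC-HIT | VC [10, 30, 21, 9]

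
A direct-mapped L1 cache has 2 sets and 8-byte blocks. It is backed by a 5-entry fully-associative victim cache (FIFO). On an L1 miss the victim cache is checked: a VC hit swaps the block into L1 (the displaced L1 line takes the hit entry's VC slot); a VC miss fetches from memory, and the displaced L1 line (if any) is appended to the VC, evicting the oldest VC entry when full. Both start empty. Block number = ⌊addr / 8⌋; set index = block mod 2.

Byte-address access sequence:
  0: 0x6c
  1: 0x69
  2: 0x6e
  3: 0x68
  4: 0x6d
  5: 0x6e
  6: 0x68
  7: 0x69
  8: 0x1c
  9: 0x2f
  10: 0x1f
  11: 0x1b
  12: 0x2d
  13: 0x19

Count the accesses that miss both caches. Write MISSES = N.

  [0] addr=0x6c blk=13 s=1: MISS | VC []
  [1] addr=0x69 blk=13 s=1: L1-HIT | VC []
  [2] addr=0x6e blk=13 s=1: L1-HIT | VC []
  [3] addr=0x68 blk=13 s=1: L1-HIT | VC []
  [4] addr=0x6d blk=13 s=1: L1-HIT | VC []
  [5] addr=0x6e blk=13 s=1: L1-HIT | VC []
  [6] addr=0x68 blk=13 s=1: L1-HIT | VC []
  [7] addr=0x69 blk=13 s=1: L1-HIT | VC []
  [8] addr=0x1c blk=3 s=1: MISS | VC [13]
  [9] addr=0x2f blk=5 s=1: MISS | VC [13, 3]
  [10] addr=0x1f blk=3 s=1: VC-HIT | VC [13, 5]
  [11] addr=0x1b blk=3 s=1: L1-HIT | VC [13, 5]
  [12] addr=0x2d blk=5 s=1: VC-HIT | VC [13, 3]
  [13] addr=0x19 blk=3 s=1: VC-HIT | VC [13, 5]

MISSES = 3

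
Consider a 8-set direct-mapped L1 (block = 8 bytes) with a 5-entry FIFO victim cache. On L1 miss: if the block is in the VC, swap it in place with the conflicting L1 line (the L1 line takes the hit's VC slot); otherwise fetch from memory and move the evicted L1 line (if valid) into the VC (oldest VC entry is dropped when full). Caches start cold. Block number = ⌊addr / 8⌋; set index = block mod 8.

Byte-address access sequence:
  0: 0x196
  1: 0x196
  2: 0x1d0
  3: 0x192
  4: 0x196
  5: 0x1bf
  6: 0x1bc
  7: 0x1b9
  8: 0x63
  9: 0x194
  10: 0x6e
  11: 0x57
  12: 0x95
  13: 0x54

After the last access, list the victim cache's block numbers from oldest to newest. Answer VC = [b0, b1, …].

VC = [58, 50, 18]

  [0] addr=0x196 blk=50 s=2: MISS | VC []
  [1] addr=0x196 blk=50 s=2: L1-HIT | VC []
  [2] addr=0x1d0 blk=58 s=2: MISS | VC [50]
  [3] addr=0x192 blk=50 s=2: VC-HIT | VC [58]
  [4] addr=0x196 blk=50 s=2: L1-HIT | VC [58]
  [5] addr=0x1bf blk=55 s=7: MISS | VC [58]
  [6] addr=0x1bc blk=55 s=7: L1-HIT | VC [58]
  [7] addr=0x1b9 blk=55 s=7: L1-HIT | VC [58]
  [8] addr=0x63 blk=12 s=4: MISS | VC [58]
  [9] addr=0x194 blk=50 s=2: L1-HIT | VC [58]
  [10] addr=0x6e blk=13 s=5: MISS | VC [58]
  [11] addr=0x57 blk=10 s=2: MISS | VC [58, 50]
  [12] addr=0x95 blk=18 s=2: MISS | VC [58, 50, 10]
  [13] addr=0x54 blk=10 s=2: VC-HIT | VC [58, 50, 18]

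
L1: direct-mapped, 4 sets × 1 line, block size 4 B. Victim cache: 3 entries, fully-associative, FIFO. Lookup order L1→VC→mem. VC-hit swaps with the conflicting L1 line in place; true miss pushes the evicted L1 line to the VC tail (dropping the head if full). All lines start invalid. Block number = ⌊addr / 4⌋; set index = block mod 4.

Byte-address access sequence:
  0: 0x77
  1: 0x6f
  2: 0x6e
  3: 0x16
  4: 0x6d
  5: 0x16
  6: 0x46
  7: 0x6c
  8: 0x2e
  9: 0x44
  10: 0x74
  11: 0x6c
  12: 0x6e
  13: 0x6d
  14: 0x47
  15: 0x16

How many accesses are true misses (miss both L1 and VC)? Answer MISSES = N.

  [0] addr=0x77 blk=29 s=1: MISS | VC []
  [1] addr=0x6f blk=27 s=3: MISS | VC []
  [2] addr=0x6e blk=27 s=3: L1-HIT | VC []
  [3] addr=0x16 blk=5 s=1: MISS | VC [29]
  [4] addr=0x6d blk=27 s=3: L1-HIT | VC [29]
  [5] addr=0x16 blk=5 s=1: L1-HIT | VC [29]
  [6] addr=0x46 blk=17 s=1: MISS | VC [29, 5]
  [7] addr=0x6c blk=27 s=3: L1-HIT | VC [29, 5]
  [8] addr=0x2e blk=11 s=3: MISS | VC [29, 5, 27]
  [9] addr=0x44 blk=17 s=1: L1-HIT | VC [29, 5, 27]
  [10] addr=0x74 blk=29 s=1: VC-HIT | VC [17, 5, 27]
  [11] addr=0x6c blk=27 s=3: VC-HIT | VC [17, 5, 11]
  [12] addr=0x6e blk=27 s=3: L1-HIT | VC [17, 5, 11]
  [13] addr=0x6d blk=27 s=3: L1-HIT | VC [17, 5, 11]
  [14] addr=0x47 blk=17 s=1: VC-HIT | VC [29, 5, 11]
  [15] addr=0x16 blk=5 s=1: VC-HIT | VC [29, 17, 11]

MISSES = 5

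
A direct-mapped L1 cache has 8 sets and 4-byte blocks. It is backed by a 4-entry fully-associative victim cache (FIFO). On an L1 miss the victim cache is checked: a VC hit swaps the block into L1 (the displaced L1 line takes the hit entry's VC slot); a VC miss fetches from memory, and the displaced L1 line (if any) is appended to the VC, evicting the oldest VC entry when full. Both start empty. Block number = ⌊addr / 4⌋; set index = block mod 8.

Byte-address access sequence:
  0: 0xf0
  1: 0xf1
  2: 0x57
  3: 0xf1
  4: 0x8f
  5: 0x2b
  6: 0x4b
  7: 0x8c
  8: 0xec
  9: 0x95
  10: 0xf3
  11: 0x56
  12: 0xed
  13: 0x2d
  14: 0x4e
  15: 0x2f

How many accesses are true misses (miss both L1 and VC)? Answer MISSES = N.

#0 0xf0→b60/s4 MISS; vc=[]
#1 0xf1→b60/s4 L1-HIT; vc=[]
#2 0x57→b21/s5 MISS; vc=[]
#3 0xf1→b60/s4 L1-HIT; vc=[]
#4 0x8f→b35/s3 MISS; vc=[]
#5 0x2b→b10/s2 MISS; vc=[]
#6 0x4b→b18/s2 MISS; vc=[10]
#7 0x8c→b35/s3 L1-HIT; vc=[10]
#8 0xec→b59/s3 MISS; vc=[10,35]
#9 0x95→b37/s5 MISS; vc=[10,35,21]
#10 0xf3→b60/s4 L1-HIT; vc=[10,35,21]
#11 0x56→b21/s5 VC-HIT; vc=[10,35,37]
#12 0xed→b59/s3 L1-HIT; vc=[10,35,37]
#13 0x2d→b11/s3 MISS; vc=[10,35,37,59]
#14 0x4e→b19/s3 MISS; vc=[35,37,59,11]
#15 0x2f→b11/s3 VC-HIT; vc=[35,37,59,19]

MISSES = 9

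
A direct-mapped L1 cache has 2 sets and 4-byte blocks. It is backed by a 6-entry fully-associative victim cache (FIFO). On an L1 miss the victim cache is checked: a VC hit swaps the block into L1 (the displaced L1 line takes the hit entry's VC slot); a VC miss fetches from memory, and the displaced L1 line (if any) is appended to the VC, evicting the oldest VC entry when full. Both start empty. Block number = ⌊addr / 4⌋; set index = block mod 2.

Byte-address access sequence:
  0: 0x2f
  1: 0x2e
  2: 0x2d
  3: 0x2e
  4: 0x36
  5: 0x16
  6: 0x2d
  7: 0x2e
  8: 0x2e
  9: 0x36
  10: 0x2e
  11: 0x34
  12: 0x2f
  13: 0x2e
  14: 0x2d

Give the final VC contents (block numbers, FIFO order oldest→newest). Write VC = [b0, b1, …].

VC = [5, 13]

#0 0x2f→b11/s1 MISS; vc=[]
#1 0x2e→b11/s1 L1-HIT; vc=[]
#2 0x2d→b11/s1 L1-HIT; vc=[]
#3 0x2e→b11/s1 L1-HIT; vc=[]
#4 0x36→b13/s1 MISS; vc=[11]
#5 0x16→b5/s1 MISS; vc=[11,13]
#6 0x2d→b11/s1 VC-HIT; vc=[5,13]
#7 0x2e→b11/s1 L1-HIT; vc=[5,13]
#8 0x2e→b11/s1 L1-HIT; vc=[5,13]
#9 0x36→b13/s1 VC-HIT; vc=[5,11]
#10 0x2e→b11/s1 VC-HIT; vc=[5,13]
#11 0x34→b13/s1 VC-HIT; vc=[5,11]
#12 0x2f→b11/s1 VC-HIT; vc=[5,13]
#13 0x2e→b11/s1 L1-HIT; vc=[5,13]
#14 0x2d→b11/s1 L1-HIT; vc=[5,13]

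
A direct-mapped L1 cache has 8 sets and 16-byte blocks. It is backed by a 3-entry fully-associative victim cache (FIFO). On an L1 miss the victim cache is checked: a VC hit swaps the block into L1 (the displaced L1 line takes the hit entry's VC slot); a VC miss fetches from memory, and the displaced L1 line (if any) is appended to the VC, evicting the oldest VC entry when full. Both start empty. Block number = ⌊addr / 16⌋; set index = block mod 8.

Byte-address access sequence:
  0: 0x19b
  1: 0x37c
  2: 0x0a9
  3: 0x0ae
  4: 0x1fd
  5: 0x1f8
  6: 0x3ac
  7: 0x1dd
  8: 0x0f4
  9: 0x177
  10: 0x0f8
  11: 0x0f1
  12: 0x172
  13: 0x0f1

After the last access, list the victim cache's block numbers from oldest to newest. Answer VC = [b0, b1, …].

#0 0x19b→b25/s1 MISS; vc=[]
#1 0x37c→b55/s7 MISS; vc=[]
#2 0xa9→b10/s2 MISS; vc=[]
#3 0xae→b10/s2 L1-HIT; vc=[]
#4 0x1fd→b31/s7 MISS; vc=[55]
#5 0x1f8→b31/s7 L1-HIT; vc=[55]
#6 0x3ac→b58/s2 MISS; vc=[55,10]
#7 0x1dd→b29/s5 MISS; vc=[55,10]
#8 0xf4→b15/s7 MISS; vc=[55,10,31]
#9 0x177→b23/s7 MISS; vc=[10,31,15]
#10 0xf8→b15/s7 VC-HIT; vc=[10,31,23]
#11 0xf1→b15/s7 L1-HIT; vc=[10,31,23]
#12 0x172→b23/s7 VC-HIT; vc=[10,31,15]
#13 0xf1→b15/s7 VC-HIT; vc=[10,31,23]

VC = [10, 31, 23]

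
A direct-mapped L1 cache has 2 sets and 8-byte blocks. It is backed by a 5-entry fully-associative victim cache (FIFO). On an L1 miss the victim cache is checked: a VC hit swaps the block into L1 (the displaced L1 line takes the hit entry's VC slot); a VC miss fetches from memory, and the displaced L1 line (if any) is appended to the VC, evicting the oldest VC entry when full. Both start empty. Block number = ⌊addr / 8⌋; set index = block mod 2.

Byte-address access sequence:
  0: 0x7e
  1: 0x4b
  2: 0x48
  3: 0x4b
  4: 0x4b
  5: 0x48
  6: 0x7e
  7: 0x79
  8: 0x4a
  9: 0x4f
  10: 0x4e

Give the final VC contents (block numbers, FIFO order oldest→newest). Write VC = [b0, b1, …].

  [0] addr=0x7e blk=15 s=1: MISS | VC []
  [1] addr=0x4b blk=9 s=1: MISS | VC [15]
  [2] addr=0x48 blk=9 s=1: L1-HIT | VC [15]
  [3] addr=0x4b blk=9 s=1: L1-HIT | VC [15]
  [4] addr=0x4b blk=9 s=1: L1-HIT | VC [15]
  [5] addr=0x48 blk=9 s=1: L1-HIT | VC [15]
  [6] addr=0x7e blk=15 s=1: VC-HIT | VC [9]
  [7] addr=0x79 blk=15 s=1: L1-HIT | VC [9]
  [8] addr=0x4a blk=9 s=1: VC-HIT | VC [15]
  [9] addr=0x4f blk=9 s=1: L1-HIT | VC [15]
  [10] addr=0x4e blk=9 s=1: L1-HIT | VC [15]

VC = [15]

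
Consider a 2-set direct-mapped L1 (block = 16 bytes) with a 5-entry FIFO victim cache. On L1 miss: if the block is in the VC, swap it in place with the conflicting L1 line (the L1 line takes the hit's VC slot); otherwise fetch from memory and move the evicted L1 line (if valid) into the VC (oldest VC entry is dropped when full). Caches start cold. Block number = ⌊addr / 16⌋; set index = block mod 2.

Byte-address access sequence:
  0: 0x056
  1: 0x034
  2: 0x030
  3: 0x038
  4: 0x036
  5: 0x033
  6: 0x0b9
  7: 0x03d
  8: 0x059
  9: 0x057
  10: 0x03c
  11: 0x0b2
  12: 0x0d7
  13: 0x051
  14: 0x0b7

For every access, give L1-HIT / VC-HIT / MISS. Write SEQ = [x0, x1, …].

SEQ = [MISS, MISS, L1-HIT, L1-HIT, L1-HIT, L1-HIT, MISS, VC-HIT, VC-HIT, L1-HIT, VC-HIT, VC-HIT, MISS, VC-HIT, VC-HIT]

#0 0x56→b5/s1 MISS; vc=[]
#1 0x34→b3/s1 MISS; vc=[5]
#2 0x30→b3/s1 L1-HIT; vc=[5]
#3 0x38→b3/s1 L1-HIT; vc=[5]
#4 0x36→b3/s1 L1-HIT; vc=[5]
#5 0x33→b3/s1 L1-HIT; vc=[5]
#6 0xb9→b11/s1 MISS; vc=[5,3]
#7 0x3d→b3/s1 VC-HIT; vc=[5,11]
#8 0x59→b5/s1 VC-HIT; vc=[3,11]
#9 0x57→b5/s1 L1-HIT; vc=[3,11]
#10 0x3c→b3/s1 VC-HIT; vc=[5,11]
#11 0xb2→b11/s1 VC-HIT; vc=[5,3]
#12 0xd7→b13/s1 MISS; vc=[5,3,11]
#13 0x51→b5/s1 VC-HIT; vc=[13,3,11]
#14 0xb7→b11/s1 VC-HIT; vc=[13,3,5]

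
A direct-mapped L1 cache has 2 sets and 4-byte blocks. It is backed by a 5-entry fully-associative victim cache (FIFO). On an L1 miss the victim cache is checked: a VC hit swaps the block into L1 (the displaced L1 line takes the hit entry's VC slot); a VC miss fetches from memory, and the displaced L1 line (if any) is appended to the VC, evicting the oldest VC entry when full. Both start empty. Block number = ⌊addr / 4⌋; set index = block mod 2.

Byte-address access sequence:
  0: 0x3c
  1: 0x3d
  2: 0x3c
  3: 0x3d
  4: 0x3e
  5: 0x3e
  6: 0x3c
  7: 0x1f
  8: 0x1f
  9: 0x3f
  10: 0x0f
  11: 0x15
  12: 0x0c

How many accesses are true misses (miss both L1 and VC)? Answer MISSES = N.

  [0] addr=0x3c blk=15 s=1: MISS | VC []
  [1] addr=0x3d blk=15 s=1: L1-HIT | VC []
  [2] addr=0x3c blk=15 s=1: L1-HIT | VC []
  [3] addr=0x3d blk=15 s=1: L1-HIT | VC []
  [4] addr=0x3e blk=15 s=1: L1-HIT | VC []
  [5] addr=0x3e blk=15 s=1: L1-HIT | VC []
  [6] addr=0x3c blk=15 s=1: L1-HIT | VC []
  [7] addr=0x1f blk=7 s=1: MISS | VC [15]
  [8] addr=0x1f blk=7 s=1: L1-HIT | VC [15]
  [9] addr=0x3f blk=15 s=1: VC-HIT | VC [7]
  [10] addr=0xf blk=3 s=1: MISS | VC [7, 15]
  [11] addr=0x15 blk=5 s=1: MISS | VC [7, 15, 3]
  [12] addr=0xc blk=3 s=1: VC-HIT | VC [7, 15, 5]

MISSES = 4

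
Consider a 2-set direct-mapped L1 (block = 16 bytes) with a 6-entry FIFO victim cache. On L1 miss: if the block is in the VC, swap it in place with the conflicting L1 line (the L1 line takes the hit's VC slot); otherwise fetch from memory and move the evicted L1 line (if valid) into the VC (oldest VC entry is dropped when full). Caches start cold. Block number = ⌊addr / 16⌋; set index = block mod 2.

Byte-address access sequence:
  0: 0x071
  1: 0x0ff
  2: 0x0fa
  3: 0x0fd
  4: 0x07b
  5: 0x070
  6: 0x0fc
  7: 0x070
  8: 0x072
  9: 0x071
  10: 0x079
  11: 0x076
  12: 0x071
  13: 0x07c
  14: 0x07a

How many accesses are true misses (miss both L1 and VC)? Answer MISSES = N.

  [0] addr=0x71 blk=7 s=1: MISS | VC []
  [1] addr=0xff blk=15 s=1: MISS | VC [7]
  [2] addr=0xfa blk=15 s=1: L1-HIT | VC [7]
  [3] addr=0xfd blk=15 s=1: L1-HIT | VC [7]
  [4] addr=0x7b blk=7 s=1: VC-HIT | VC [15]
  [5] addr=0x70 blk=7 s=1: L1-HIT | VC [15]
  [6] addr=0xfc blk=15 s=1: VC-HIT | VC [7]
  [7] addr=0x70 blk=7 s=1: VC-HIT | VC [15]
  [8] addr=0x72 blk=7 s=1: L1-HIT | VC [15]
  [9] addr=0x71 blk=7 s=1: L1-HIT | VC [15]
  [10] addr=0x79 blk=7 s=1: L1-HIT | VC [15]
  [11] addr=0x76 blk=7 s=1: L1-HIT | VC [15]
  [12] addr=0x71 blk=7 s=1: L1-HIT | VC [15]
  [13] addr=0x7c blk=7 s=1: L1-HIT | VC [15]
  [14] addr=0x7a blk=7 s=1: L1-HIT | VC [15]

MISSES = 2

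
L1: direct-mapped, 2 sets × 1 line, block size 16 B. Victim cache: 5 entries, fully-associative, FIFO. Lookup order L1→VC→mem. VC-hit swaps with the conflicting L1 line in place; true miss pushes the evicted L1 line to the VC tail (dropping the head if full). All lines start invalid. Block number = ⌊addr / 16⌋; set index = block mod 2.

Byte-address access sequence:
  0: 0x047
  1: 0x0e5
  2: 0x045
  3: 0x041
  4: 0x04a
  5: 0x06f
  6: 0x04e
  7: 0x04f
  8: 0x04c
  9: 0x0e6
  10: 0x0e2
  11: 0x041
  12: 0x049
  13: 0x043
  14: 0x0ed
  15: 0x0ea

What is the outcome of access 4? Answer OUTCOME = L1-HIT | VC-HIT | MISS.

  [0] addr=0x47 blk=4 s=0: MISS | VC []
  [1] addr=0xe5 blk=14 s=0: MISS | VC [4]
  [2] addr=0x45 blk=4 s=0: VC-HIT | VC [14]
  [3] addr=0x41 blk=4 s=0: L1-HIT | VC [14]
  [4] addr=0x4a blk=4 s=0: L1-HIT | VC [14]
  [5] addr=0x6f blk=6 s=0: MISS | VC [14, 4]
  [6] addr=0x4e blk=4 s=0: VC-HIT | VC [14, 6]
  [7] addr=0x4f blk=4 s=0: L1-HIT | VC [14, 6]
  [8] addr=0x4c blk=4 s=0: L1-HIT | VC [14, 6]
  [9] addr=0xe6 blk=14 s=0: VC-HIT | VC [4, 6]
  [10] addr=0xe2 blk=14 s=0: L1-HIT | VC [4, 6]
  [11] addr=0x41 blk=4 s=0: VC-HIT | VC [14, 6]
  [12] addr=0x49 blk=4 s=0: L1-HIT | VC [14, 6]
  [13] addr=0x43 blk=4 s=0: L1-HIT | VC [14, 6]
  [14] addr=0xed blk=14 s=0: VC-HIT | VC [4, 6]
  [15] addr=0xea blk=14 s=0: L1-HIT | VC [4, 6]

OUTCOME = L1-HIT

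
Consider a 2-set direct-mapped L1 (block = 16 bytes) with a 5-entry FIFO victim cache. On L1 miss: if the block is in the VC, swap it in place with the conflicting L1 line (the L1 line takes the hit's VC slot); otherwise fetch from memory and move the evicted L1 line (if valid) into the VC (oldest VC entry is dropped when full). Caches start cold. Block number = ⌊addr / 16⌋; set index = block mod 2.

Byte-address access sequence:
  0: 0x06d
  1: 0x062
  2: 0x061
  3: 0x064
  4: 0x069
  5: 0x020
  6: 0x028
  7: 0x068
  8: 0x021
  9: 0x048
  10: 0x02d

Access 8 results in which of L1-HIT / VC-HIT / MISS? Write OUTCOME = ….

OUTCOME = VC-HIT

#0 0x6d→b6/s0 MISS; vc=[]
#1 0x62→b6/s0 L1-HIT; vc=[]
#2 0x61→b6/s0 L1-HIT; vc=[]
#3 0x64→b6/s0 L1-HIT; vc=[]
#4 0x69→b6/s0 L1-HIT; vc=[]
#5 0x20→b2/s0 MISS; vc=[6]
#6 0x28→b2/s0 L1-HIT; vc=[6]
#7 0x68→b6/s0 VC-HIT; vc=[2]
#8 0x21→b2/s0 VC-HIT; vc=[6]
#9 0x48→b4/s0 MISS; vc=[6,2]
#10 0x2d→b2/s0 VC-HIT; vc=[6,4]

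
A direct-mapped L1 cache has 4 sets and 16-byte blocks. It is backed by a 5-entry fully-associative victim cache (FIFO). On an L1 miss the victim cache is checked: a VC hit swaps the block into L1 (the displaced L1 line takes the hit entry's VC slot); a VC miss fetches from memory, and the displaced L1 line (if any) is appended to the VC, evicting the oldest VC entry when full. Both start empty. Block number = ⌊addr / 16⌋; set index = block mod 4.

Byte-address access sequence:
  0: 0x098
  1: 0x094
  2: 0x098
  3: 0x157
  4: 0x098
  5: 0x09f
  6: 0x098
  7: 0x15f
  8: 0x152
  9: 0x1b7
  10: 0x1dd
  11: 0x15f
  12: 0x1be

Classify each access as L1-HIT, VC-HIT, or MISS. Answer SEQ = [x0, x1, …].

SEQ = [MISS, L1-HIT, L1-HIT, MISS, VC-HIT, L1-HIT, L1-HIT, VC-HIT, L1-HIT, MISS, MISS, VC-HIT, L1-HIT]

  [0] addr=0x98 blk=9 s=1: MISS | VC []
  [1] addr=0x94 blk=9 s=1: L1-HIT | VC []
  [2] addr=0x98 blk=9 s=1: L1-HIT | VC []
  [3] addr=0x157 blk=21 s=1: MISS | VC [9]
  [4] addr=0x98 blk=9 s=1: VC-HIT | VC [21]
  [5] addr=0x9f blk=9 s=1: L1-HIT | VC [21]
  [6] addr=0x98 blk=9 s=1: L1-HIT | VC [21]
  [7] addr=0x15f blk=21 s=1: VC-HIT | VC [9]
  [8] addr=0x152 blk=21 s=1: L1-HIT | VC [9]
  [9] addr=0x1b7 blk=27 s=3: MISS | VC [9]
  [10] addr=0x1dd blk=29 s=1: MISS | VC [9, 21]
  [11] addr=0x15f blk=21 s=1: VC-HIT | VC [9, 29]
  [12] addr=0x1be blk=27 s=3: L1-HIT | VC [9, 29]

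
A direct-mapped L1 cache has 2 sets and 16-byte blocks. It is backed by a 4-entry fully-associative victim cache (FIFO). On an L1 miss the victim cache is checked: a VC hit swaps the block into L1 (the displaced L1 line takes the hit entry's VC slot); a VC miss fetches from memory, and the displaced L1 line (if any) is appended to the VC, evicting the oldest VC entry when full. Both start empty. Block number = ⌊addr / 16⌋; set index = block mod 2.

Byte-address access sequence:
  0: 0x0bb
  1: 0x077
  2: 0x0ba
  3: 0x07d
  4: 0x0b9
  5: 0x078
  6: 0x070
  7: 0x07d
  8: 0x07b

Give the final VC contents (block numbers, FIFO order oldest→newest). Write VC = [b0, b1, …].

  [0] addr=0xbb blk=11 s=1: MISS | VC []
  [1] addr=0x77 blk=7 s=1: MISS | VC [11]
  [2] addr=0xba blk=11 s=1: VC-HIT | VC [7]
  [3] addr=0x7d blk=7 s=1: VC-HIT | VC [11]
  [4] addr=0xb9 blk=11 s=1: VC-HIT | VC [7]
  [5] addr=0x78 blk=7 s=1: VC-HIT | VC [11]
  [6] addr=0x70 blk=7 s=1: L1-HIT | VC [11]
  [7] addr=0x7d blk=7 s=1: L1-HIT | VC [11]
  [8] addr=0x7b blk=7 s=1: L1-HIT | VC [11]

VC = [11]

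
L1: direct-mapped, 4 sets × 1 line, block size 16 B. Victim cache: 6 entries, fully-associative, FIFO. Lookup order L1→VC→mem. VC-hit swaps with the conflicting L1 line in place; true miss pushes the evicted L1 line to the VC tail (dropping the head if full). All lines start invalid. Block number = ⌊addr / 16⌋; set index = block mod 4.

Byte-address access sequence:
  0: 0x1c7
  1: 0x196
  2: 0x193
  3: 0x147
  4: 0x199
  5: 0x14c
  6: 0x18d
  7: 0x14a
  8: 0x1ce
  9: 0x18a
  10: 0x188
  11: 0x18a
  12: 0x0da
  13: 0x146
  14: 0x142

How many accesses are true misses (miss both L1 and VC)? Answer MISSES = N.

MISSES = 5

0: 0x1c7 (blk 28, set 0) → MISS  vc=[]
1: 0x196 (blk 25, set 1) → MISS  vc=[]
2: 0x193 (blk 25, set 1) → L1-HIT  vc=[]
3: 0x147 (blk 20, set 0) → MISS  vc=[28]
4: 0x199 (blk 25, set 1) → L1-HIT  vc=[28]
5: 0x14c (blk 20, set 0) → L1-HIT  vc=[28]
6: 0x18d (blk 24, set 0) → MISS  vc=[28, 20]
7: 0x14a (blk 20, set 0) → VC-HIT  vc=[28, 24]
8: 0x1ce (blk 28, set 0) → VC-HIT  vc=[20, 24]
9: 0x18a (blk 24, set 0) → VC-HIT  vc=[20, 28]
10: 0x188 (blk 24, set 0) → L1-HIT  vc=[20, 28]
11: 0x18a (blk 24, set 0) → L1-HIT  vc=[20, 28]
12: 0xda (blk 13, set 1) → MISS  vc=[20, 28, 25]
13: 0x146 (blk 20, set 0) → VC-HIT  vc=[24, 28, 25]
14: 0x142 (blk 20, set 0) → L1-HIT  vc=[24, 28, 25]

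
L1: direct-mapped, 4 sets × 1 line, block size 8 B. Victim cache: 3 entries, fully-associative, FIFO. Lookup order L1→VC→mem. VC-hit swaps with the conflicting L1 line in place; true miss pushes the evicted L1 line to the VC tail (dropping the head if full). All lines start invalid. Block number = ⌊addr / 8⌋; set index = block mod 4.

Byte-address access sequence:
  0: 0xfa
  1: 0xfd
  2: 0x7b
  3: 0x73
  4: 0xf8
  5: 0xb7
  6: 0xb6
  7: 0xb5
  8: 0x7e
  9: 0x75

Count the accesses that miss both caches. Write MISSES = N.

MISSES = 4

  [0] addr=0xfa blk=31 s=3: MISS | VC []
  [1] addr=0xfd blk=31 s=3: L1-HIT | VC []
  [2] addr=0x7b blk=15 s=3: MISS | VC [31]
  [3] addr=0x73 blk=14 s=2: MISS | VC [31]
  [4] addr=0xf8 blk=31 s=3: VC-HIT | VC [15]
  [5] addr=0xb7 blk=22 s=2: MISS | VC [15, 14]
  [6] addr=0xb6 blk=22 s=2: L1-HIT | VC [15, 14]
  [7] addr=0xb5 blk=22 s=2: L1-HIT | VC [15, 14]
  [8] addr=0x7e blk=15 s=3: VC-HIT | VC [31, 14]
  [9] addr=0x75 blk=14 s=2: VC-HIT | VC [31, 22]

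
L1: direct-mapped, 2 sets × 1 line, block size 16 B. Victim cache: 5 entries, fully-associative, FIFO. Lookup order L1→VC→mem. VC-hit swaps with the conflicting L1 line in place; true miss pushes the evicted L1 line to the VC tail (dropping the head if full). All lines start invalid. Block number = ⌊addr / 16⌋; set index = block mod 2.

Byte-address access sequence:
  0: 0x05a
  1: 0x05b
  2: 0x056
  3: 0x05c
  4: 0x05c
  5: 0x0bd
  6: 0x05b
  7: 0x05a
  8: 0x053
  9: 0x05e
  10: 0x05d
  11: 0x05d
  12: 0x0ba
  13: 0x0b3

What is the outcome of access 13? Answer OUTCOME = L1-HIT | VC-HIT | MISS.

OUTCOME = L1-HIT

0: 0x5a (blk 5, set 1) → MISS  vc=[]
1: 0x5b (blk 5, set 1) → L1-HIT  vc=[]
2: 0x56 (blk 5, set 1) → L1-HIT  vc=[]
3: 0x5c (blk 5, set 1) → L1-HIT  vc=[]
4: 0x5c (blk 5, set 1) → L1-HIT  vc=[]
5: 0xbd (blk 11, set 1) → MISS  vc=[5]
6: 0x5b (blk 5, set 1) → VC-HIT  vc=[11]
7: 0x5a (blk 5, set 1) → L1-HIT  vc=[11]
8: 0x53 (blk 5, set 1) → L1-HIT  vc=[11]
9: 0x5e (blk 5, set 1) → L1-HIT  vc=[11]
10: 0x5d (blk 5, set 1) → L1-HIT  vc=[11]
11: 0x5d (blk 5, set 1) → L1-HIT  vc=[11]
12: 0xba (blk 11, set 1) → VC-HIT  vc=[5]
13: 0xb3 (blk 11, set 1) → L1-HIT  vc=[5]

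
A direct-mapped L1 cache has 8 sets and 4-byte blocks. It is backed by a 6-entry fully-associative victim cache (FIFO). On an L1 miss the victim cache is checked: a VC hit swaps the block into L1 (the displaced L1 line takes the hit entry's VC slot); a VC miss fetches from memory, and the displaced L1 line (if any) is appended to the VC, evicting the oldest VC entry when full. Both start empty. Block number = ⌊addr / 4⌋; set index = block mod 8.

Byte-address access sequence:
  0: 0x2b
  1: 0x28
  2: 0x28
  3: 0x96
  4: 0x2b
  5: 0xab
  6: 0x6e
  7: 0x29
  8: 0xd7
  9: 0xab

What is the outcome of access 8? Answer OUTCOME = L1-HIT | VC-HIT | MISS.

OUTCOME = MISS

0: 0x2b (blk 10, set 2) → MISS  vc=[]
1: 0x28 (blk 10, set 2) → L1-HIT  vc=[]
2: 0x28 (blk 10, set 2) → L1-HIT  vc=[]
3: 0x96 (blk 37, set 5) → MISS  vc=[]
4: 0x2b (blk 10, set 2) → L1-HIT  vc=[]
5: 0xab (blk 42, set 2) → MISS  vc=[10]
6: 0x6e (blk 27, set 3) → MISS  vc=[10]
7: 0x29 (blk 10, set 2) → VC-HIT  vc=[42]
8: 0xd7 (blk 53, set 5) → MISS  vc=[42, 37]
9: 0xab (blk 42, set 2) → VC-HIT  vc=[10, 37]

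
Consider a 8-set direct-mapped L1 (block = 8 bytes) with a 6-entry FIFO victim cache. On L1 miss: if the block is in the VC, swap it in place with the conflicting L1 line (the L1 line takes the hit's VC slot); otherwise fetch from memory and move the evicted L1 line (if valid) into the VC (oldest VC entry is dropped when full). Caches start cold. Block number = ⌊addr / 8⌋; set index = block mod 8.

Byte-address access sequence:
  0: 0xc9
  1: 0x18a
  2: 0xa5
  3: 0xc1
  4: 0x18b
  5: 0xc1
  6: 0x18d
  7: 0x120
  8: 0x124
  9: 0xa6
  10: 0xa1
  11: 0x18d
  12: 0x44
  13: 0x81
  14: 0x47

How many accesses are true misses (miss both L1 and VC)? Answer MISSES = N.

MISSES = 7

0: 0xc9 (blk 25, set 1) → MISS  vc=[]
1: 0x18a (blk 49, set 1) → MISS  vc=[25]
2: 0xa5 (blk 20, set 4) → MISS  vc=[25]
3: 0xc1 (blk 24, set 0) → MISS  vc=[25]
4: 0x18b (blk 49, set 1) → L1-HIT  vc=[25]
5: 0xc1 (blk 24, set 0) → L1-HIT  vc=[25]
6: 0x18d (blk 49, set 1) → L1-HIT  vc=[25]
7: 0x120 (blk 36, set 4) → MISS  vc=[25, 20]
8: 0x124 (blk 36, set 4) → L1-HIT  vc=[25, 20]
9: 0xa6 (blk 20, set 4) → VC-HIT  vc=[25, 36]
10: 0xa1 (blk 20, set 4) → L1-HIT  vc=[25, 36]
11: 0x18d (blk 49, set 1) → L1-HIT  vc=[25, 36]
12: 0x44 (blk 8, set 0) → MISS  vc=[25, 36, 24]
13: 0x81 (blk 16, set 0) → MISS  vc=[25, 36, 24, 8]
14: 0x47 (blk 8, set 0) → VC-HIT  vc=[25, 36, 24, 16]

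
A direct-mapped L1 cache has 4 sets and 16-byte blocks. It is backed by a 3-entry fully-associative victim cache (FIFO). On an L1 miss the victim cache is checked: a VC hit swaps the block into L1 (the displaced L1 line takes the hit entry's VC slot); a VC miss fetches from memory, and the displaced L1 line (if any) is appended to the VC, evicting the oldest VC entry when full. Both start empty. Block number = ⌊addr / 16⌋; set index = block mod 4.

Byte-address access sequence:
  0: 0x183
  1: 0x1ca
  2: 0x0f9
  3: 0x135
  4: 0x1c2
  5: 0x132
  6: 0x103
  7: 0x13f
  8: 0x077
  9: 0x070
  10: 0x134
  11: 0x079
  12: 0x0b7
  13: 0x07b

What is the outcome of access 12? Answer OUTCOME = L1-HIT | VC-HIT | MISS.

OUTCOME = MISS

#0 0x183→b24/s0 MISS; vc=[]
#1 0x1ca→b28/s0 MISS; vc=[24]
#2 0xf9→b15/s3 MISS; vc=[24]
#3 0x135→b19/s3 MISS; vc=[24,15]
#4 0x1c2→b28/s0 L1-HIT; vc=[24,15]
#5 0x132→b19/s3 L1-HIT; vc=[24,15]
#6 0x103→b16/s0 MISS; vc=[24,15,28]
#7 0x13f→b19/s3 L1-HIT; vc=[24,15,28]
#8 0x77→b7/s3 MISS; vc=[15,28,19]
#9 0x70→b7/s3 L1-HIT; vc=[15,28,19]
#10 0x134→b19/s3 VC-HIT; vc=[15,28,7]
#11 0x79→b7/s3 VC-HIT; vc=[15,28,19]
#12 0xb7→b11/s3 MISS; vc=[28,19,7]
#13 0x7b→b7/s3 VC-HIT; vc=[28,19,11]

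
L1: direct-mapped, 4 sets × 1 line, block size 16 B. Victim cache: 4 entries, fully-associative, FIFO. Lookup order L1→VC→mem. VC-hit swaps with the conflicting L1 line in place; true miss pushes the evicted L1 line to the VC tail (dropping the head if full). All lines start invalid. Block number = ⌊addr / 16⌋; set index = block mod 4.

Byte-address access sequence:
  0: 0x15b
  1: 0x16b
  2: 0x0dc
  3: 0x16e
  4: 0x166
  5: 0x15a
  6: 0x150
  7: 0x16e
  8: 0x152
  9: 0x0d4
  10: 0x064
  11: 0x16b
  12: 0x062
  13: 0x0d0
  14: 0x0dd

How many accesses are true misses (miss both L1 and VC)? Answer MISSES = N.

  [0] addr=0x15b blk=21 s=1: MISS | VC []
  [1] addr=0x16b blk=22 s=2: MISS | VC []
  [2] addr=0xdc blk=13 s=1: MISS | VC [21]
  [3] addr=0x16e blk=22 s=2: L1-HIT | VC [21]
  [4] addr=0x166 blk=22 s=2: L1-HIT | VC [21]
  [5] addr=0x15a blk=21 s=1: VC-HIT | VC [13]
  [6] addr=0x150 blk=21 s=1: L1-HIT | VC [13]
  [7] addr=0x16e blk=22 s=2: L1-HIT | VC [13]
  [8] addr=0x152 blk=21 s=1: L1-HIT | VC [13]
  [9] addr=0xd4 blk=13 s=1: VC-HIT | VC [21]
  [10] addr=0x64 blk=6 s=2: MISS | VC [21, 22]
  [11] addr=0x16b blk=22 s=2: VC-HIT | VC [21, 6]
  [12] addr=0x62 blk=6 s=2: VC-HIT | VC [21, 22]
  [13] addr=0xd0 blk=13 s=1: L1-HIT | VC [21, 22]
  [14] addr=0xdd blk=13 s=1: L1-HIT | VC [21, 22]

MISSES = 4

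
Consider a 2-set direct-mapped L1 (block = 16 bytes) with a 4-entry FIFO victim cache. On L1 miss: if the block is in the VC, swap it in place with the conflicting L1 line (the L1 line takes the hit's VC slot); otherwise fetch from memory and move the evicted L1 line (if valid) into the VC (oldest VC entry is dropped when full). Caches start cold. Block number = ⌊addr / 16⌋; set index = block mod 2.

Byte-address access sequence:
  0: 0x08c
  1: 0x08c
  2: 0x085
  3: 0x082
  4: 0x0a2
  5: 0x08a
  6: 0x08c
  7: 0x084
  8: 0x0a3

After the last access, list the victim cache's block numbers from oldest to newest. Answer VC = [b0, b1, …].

VC = [8]

  [0] addr=0x8c blk=8 s=0: MISS | VC []
  [1] addr=0x8c blk=8 s=0: L1-HIT | VC []
  [2] addr=0x85 blk=8 s=0: L1-HIT | VC []
  [3] addr=0x82 blk=8 s=0: L1-HIT | VC []
  [4] addr=0xa2 blk=10 s=0: MISS | VC [8]
  [5] addr=0x8a blk=8 s=0: VC-HIT | VC [10]
  [6] addr=0x8c blk=8 s=0: L1-HIT | VC [10]
  [7] addr=0x84 blk=8 s=0: L1-HIT | VC [10]
  [8] addr=0xa3 blk=10 s=0: VC-HIT | VC [8]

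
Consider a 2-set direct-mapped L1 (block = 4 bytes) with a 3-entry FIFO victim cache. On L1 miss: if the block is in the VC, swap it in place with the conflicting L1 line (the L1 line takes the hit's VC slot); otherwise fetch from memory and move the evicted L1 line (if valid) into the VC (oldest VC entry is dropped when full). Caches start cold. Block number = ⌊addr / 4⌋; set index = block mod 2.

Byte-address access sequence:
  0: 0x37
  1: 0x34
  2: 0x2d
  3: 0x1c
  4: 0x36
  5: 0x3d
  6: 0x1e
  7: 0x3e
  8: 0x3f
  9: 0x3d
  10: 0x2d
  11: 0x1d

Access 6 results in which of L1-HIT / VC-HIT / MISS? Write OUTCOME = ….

OUTCOME = VC-HIT

0: 0x37 (blk 13, set 1) → MISS  vc=[]
1: 0x34 (blk 13, set 1) → L1-HIT  vc=[]
2: 0x2d (blk 11, set 1) → MISS  vc=[13]
3: 0x1c (blk 7, set 1) → MISS  vc=[13, 11]
4: 0x36 (blk 13, set 1) → VC-HIT  vc=[7, 11]
5: 0x3d (blk 15, set 1) → MISS  vc=[7, 11, 13]
6: 0x1e (blk 7, set 1) → VC-HIT  vc=[15, 11, 13]
7: 0x3e (blk 15, set 1) → VC-HIT  vc=[7, 11, 13]
8: 0x3f (blk 15, set 1) → L1-HIT  vc=[7, 11, 13]
9: 0x3d (blk 15, set 1) → L1-HIT  vc=[7, 11, 13]
10: 0x2d (blk 11, set 1) → VC-HIT  vc=[7, 15, 13]
11: 0x1d (blk 7, set 1) → VC-HIT  vc=[11, 15, 13]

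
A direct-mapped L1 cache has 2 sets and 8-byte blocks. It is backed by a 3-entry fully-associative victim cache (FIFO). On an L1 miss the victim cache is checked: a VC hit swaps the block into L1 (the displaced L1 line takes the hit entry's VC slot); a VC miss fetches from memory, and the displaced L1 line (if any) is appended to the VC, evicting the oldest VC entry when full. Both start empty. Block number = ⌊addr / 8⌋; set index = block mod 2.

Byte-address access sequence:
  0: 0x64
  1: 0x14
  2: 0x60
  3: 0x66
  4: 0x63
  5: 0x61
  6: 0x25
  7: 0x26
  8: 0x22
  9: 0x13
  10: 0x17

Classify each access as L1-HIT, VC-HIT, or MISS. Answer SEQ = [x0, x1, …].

SEQ = [MISS, MISS, VC-HIT, L1-HIT, L1-HIT, L1-HIT, MISS, L1-HIT, L1-HIT, VC-HIT, L1-HIT]

#0 0x64→b12/s0 MISS; vc=[]
#1 0x14→b2/s0 MISS; vc=[12]
#2 0x60→b12/s0 VC-HIT; vc=[2]
#3 0x66→b12/s0 L1-HIT; vc=[2]
#4 0x63→b12/s0 L1-HIT; vc=[2]
#5 0x61→b12/s0 L1-HIT; vc=[2]
#6 0x25→b4/s0 MISS; vc=[2,12]
#7 0x26→b4/s0 L1-HIT; vc=[2,12]
#8 0x22→b4/s0 L1-HIT; vc=[2,12]
#9 0x13→b2/s0 VC-HIT; vc=[4,12]
#10 0x17→b2/s0 L1-HIT; vc=[4,12]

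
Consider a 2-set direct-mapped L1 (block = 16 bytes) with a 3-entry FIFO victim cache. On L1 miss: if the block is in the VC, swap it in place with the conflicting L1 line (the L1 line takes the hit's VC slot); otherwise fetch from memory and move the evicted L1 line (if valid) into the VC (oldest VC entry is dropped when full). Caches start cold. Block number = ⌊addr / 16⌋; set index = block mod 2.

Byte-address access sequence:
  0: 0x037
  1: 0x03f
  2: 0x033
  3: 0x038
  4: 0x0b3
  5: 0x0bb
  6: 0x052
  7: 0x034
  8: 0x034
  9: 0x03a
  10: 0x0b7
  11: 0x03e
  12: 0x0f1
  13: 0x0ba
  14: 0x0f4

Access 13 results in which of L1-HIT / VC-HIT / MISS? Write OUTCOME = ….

OUTCOME = VC-HIT

0: 0x37 (blk 3, set 1) → MISS  vc=[]
1: 0x3f (blk 3, set 1) → L1-HIT  vc=[]
2: 0x33 (blk 3, set 1) → L1-HIT  vc=[]
3: 0x38 (blk 3, set 1) → L1-HIT  vc=[]
4: 0xb3 (blk 11, set 1) → MISS  vc=[3]
5: 0xbb (blk 11, set 1) → L1-HIT  vc=[3]
6: 0x52 (blk 5, set 1) → MISS  vc=[3, 11]
7: 0x34 (blk 3, set 1) → VC-HIT  vc=[5, 11]
8: 0x34 (blk 3, set 1) → L1-HIT  vc=[5, 11]
9: 0x3a (blk 3, set 1) → L1-HIT  vc=[5, 11]
10: 0xb7 (blk 11, set 1) → VC-HIT  vc=[5, 3]
11: 0x3e (blk 3, set 1) → VC-HIT  vc=[5, 11]
12: 0xf1 (blk 15, set 1) → MISS  vc=[5, 11, 3]
13: 0xba (blk 11, set 1) → VC-HIT  vc=[5, 15, 3]
14: 0xf4 (blk 15, set 1) → VC-HIT  vc=[5, 11, 3]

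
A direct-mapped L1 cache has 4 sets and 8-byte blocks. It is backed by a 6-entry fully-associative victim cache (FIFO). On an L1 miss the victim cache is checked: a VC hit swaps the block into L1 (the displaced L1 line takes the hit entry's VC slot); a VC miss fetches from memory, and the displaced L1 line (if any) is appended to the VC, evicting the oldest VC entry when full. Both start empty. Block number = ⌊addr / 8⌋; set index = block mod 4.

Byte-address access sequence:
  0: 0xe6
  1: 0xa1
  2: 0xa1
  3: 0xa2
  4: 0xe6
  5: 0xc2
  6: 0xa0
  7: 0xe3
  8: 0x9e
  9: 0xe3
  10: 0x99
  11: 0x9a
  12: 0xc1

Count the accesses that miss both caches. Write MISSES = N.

MISSES = 4

0: 0xe6 (blk 28, set 0) → MISS  vc=[]
1: 0xa1 (blk 20, set 0) → MISS  vc=[28]
2: 0xa1 (blk 20, set 0) → L1-HIT  vc=[28]
3: 0xa2 (blk 20, set 0) → L1-HIT  vc=[28]
4: 0xe6 (blk 28, set 0) → VC-HIT  vc=[20]
5: 0xc2 (blk 24, set 0) → MISS  vc=[20, 28]
6: 0xa0 (blk 20, set 0) → VC-HIT  vc=[24, 28]
7: 0xe3 (blk 28, set 0) → VC-HIT  vc=[24, 20]
8: 0x9e (blk 19, set 3) → MISS  vc=[24, 20]
9: 0xe3 (blk 28, set 0) → L1-HIT  vc=[24, 20]
10: 0x99 (blk 19, set 3) → L1-HIT  vc=[24, 20]
11: 0x9a (blk 19, set 3) → L1-HIT  vc=[24, 20]
12: 0xc1 (blk 24, set 0) → VC-HIT  vc=[28, 20]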